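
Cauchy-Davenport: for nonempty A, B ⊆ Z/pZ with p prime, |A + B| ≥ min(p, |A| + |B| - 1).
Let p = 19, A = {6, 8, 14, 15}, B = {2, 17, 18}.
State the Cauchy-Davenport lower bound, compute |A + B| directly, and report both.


Cauchy-Davenport: |A + B| ≥ min(p, |A| + |B| - 1) for A, B nonempty in Z/pZ.
|A| = 4, |B| = 3, p = 19.
CD lower bound = min(19, 4 + 3 - 1) = min(19, 6) = 6.
Compute A + B mod 19 directly:
a = 6: 6+2=8, 6+17=4, 6+18=5
a = 8: 8+2=10, 8+17=6, 8+18=7
a = 14: 14+2=16, 14+17=12, 14+18=13
a = 15: 15+2=17, 15+17=13, 15+18=14
A + B = {4, 5, 6, 7, 8, 10, 12, 13, 14, 16, 17}, so |A + B| = 11.
Verify: 11 ≥ 6? Yes ✓.

CD lower bound = 6, actual |A + B| = 11.


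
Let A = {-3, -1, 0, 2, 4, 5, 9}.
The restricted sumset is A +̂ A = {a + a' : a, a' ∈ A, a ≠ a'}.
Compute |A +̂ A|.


Restricted sumset: A +̂ A = {a + a' : a ∈ A, a' ∈ A, a ≠ a'}.
Equivalently, take A + A and drop any sum 2a that is achievable ONLY as a + a for a ∈ A (i.e. sums representable only with equal summands).
Enumerate pairs (a, a') with a < a' (symmetric, so each unordered pair gives one sum; this covers all a ≠ a'):
  -3 + -1 = -4
  -3 + 0 = -3
  -3 + 2 = -1
  -3 + 4 = 1
  -3 + 5 = 2
  -3 + 9 = 6
  -1 + 0 = -1
  -1 + 2 = 1
  -1 + 4 = 3
  -1 + 5 = 4
  -1 + 9 = 8
  0 + 2 = 2
  0 + 4 = 4
  0 + 5 = 5
  0 + 9 = 9
  2 + 4 = 6
  2 + 5 = 7
  2 + 9 = 11
  4 + 5 = 9
  4 + 9 = 13
  5 + 9 = 14
Collected distinct sums: {-4, -3, -1, 1, 2, 3, 4, 5, 6, 7, 8, 9, 11, 13, 14}
|A +̂ A| = 15
(Reference bound: |A +̂ A| ≥ 2|A| - 3 for |A| ≥ 2, with |A| = 7 giving ≥ 11.)

|A +̂ A| = 15


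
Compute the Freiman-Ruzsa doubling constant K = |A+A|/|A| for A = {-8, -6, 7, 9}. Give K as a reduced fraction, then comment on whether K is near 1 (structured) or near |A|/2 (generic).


|A| = 4.
Compute A + A by enumerating all 16 pairs.
A + A = {-16, -14, -12, -1, 1, 3, 14, 16, 18}, so |A + A| = 9.
K = |A + A| / |A| = 9/4 (already in lowest terms) ≈ 2.2500.
Reference: AP of size 4 gives K = 7/4 ≈ 1.7500; a fully generic set of size 4 gives K ≈ 2.5000.

|A| = 4, |A + A| = 9, K = 9/4.


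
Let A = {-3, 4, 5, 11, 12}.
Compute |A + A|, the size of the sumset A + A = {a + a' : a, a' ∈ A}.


A + A = {a + a' : a, a' ∈ A}; |A| = 5.
General bounds: 2|A| - 1 ≤ |A + A| ≤ |A|(|A|+1)/2, i.e. 9 ≤ |A + A| ≤ 15.
Lower bound 2|A|-1 is attained iff A is an arithmetic progression.
Enumerate sums a + a' for a ≤ a' (symmetric, so this suffices):
a = -3: -3+-3=-6, -3+4=1, -3+5=2, -3+11=8, -3+12=9
a = 4: 4+4=8, 4+5=9, 4+11=15, 4+12=16
a = 5: 5+5=10, 5+11=16, 5+12=17
a = 11: 11+11=22, 11+12=23
a = 12: 12+12=24
Distinct sums: {-6, 1, 2, 8, 9, 10, 15, 16, 17, 22, 23, 24}
|A + A| = 12

|A + A| = 12


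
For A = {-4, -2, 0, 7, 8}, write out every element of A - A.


A - A = {a - a' : a, a' ∈ A}.
Compute a - a' for each ordered pair (a, a'):
a = -4: -4--4=0, -4--2=-2, -4-0=-4, -4-7=-11, -4-8=-12
a = -2: -2--4=2, -2--2=0, -2-0=-2, -2-7=-9, -2-8=-10
a = 0: 0--4=4, 0--2=2, 0-0=0, 0-7=-7, 0-8=-8
a = 7: 7--4=11, 7--2=9, 7-0=7, 7-7=0, 7-8=-1
a = 8: 8--4=12, 8--2=10, 8-0=8, 8-7=1, 8-8=0
Collecting distinct values (and noting 0 appears from a-a):
A - A = {-12, -11, -10, -9, -8, -7, -4, -2, -1, 0, 1, 2, 4, 7, 8, 9, 10, 11, 12}
|A - A| = 19

A - A = {-12, -11, -10, -9, -8, -7, -4, -2, -1, 0, 1, 2, 4, 7, 8, 9, 10, 11, 12}


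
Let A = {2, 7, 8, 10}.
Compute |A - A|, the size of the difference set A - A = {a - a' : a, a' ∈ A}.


A - A = {a - a' : a, a' ∈ A}; |A| = 4.
Bounds: 2|A|-1 ≤ |A - A| ≤ |A|² - |A| + 1, i.e. 7 ≤ |A - A| ≤ 13.
Note: 0 ∈ A - A always (from a - a). The set is symmetric: if d ∈ A - A then -d ∈ A - A.
Enumerate nonzero differences d = a - a' with a > a' (then include -d):
Positive differences: {1, 2, 3, 5, 6, 8}
Full difference set: {0} ∪ (positive diffs) ∪ (negative diffs).
|A - A| = 1 + 2·6 = 13 (matches direct enumeration: 13).

|A - A| = 13


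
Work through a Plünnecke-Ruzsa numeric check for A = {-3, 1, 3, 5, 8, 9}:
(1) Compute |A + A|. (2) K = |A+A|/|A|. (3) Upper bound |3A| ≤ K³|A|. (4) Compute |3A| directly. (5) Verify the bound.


|A| = 6.
Step 1: Compute A + A by enumerating all 36 pairs.
A + A = {-6, -2, 0, 2, 4, 5, 6, 8, 9, 10, 11, 12, 13, 14, 16, 17, 18}, so |A + A| = 17.
Step 2: Doubling constant K = |A + A|/|A| = 17/6 = 17/6 ≈ 2.8333.
Step 3: Plünnecke-Ruzsa gives |3A| ≤ K³·|A| = (2.8333)³ · 6 ≈ 136.4722.
Step 4: Compute 3A = A + A + A directly by enumerating all triples (a,b,c) ∈ A³; |3A| = 30.
Step 5: Check 30 ≤ 136.4722? Yes ✓.

K = 17/6, Plünnecke-Ruzsa bound K³|A| ≈ 136.4722, |3A| = 30, inequality holds.


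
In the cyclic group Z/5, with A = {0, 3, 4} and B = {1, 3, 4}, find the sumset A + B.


Work in Z/5Z: reduce every sum a + b modulo 5.
Enumerate all 9 pairs:
a = 0: 0+1=1, 0+3=3, 0+4=4
a = 3: 3+1=4, 3+3=1, 3+4=2
a = 4: 4+1=0, 4+3=2, 4+4=3
Distinct residues collected: {0, 1, 2, 3, 4}
|A + B| = 5 (out of 5 total residues).

A + B = {0, 1, 2, 3, 4}


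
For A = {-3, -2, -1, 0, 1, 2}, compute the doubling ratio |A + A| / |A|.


|A| = 6.
Compute A + A by enumerating all 36 pairs.
A + A = {-6, -5, -4, -3, -2, -1, 0, 1, 2, 3, 4}, so |A + A| = 11.
K = |A + A| / |A| = 11/6 (already in lowest terms) ≈ 1.8333.
Reference: AP of size 6 gives K = 11/6 ≈ 1.8333; a fully generic set of size 6 gives K ≈ 3.5000.

|A| = 6, |A + A| = 11, K = 11/6.


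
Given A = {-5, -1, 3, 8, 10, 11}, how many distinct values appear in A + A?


A + A = {a + a' : a, a' ∈ A}; |A| = 6.
General bounds: 2|A| - 1 ≤ |A + A| ≤ |A|(|A|+1)/2, i.e. 11 ≤ |A + A| ≤ 21.
Lower bound 2|A|-1 is attained iff A is an arithmetic progression.
Enumerate sums a + a' for a ≤ a' (symmetric, so this suffices):
a = -5: -5+-5=-10, -5+-1=-6, -5+3=-2, -5+8=3, -5+10=5, -5+11=6
a = -1: -1+-1=-2, -1+3=2, -1+8=7, -1+10=9, -1+11=10
a = 3: 3+3=6, 3+8=11, 3+10=13, 3+11=14
a = 8: 8+8=16, 8+10=18, 8+11=19
a = 10: 10+10=20, 10+11=21
a = 11: 11+11=22
Distinct sums: {-10, -6, -2, 2, 3, 5, 6, 7, 9, 10, 11, 13, 14, 16, 18, 19, 20, 21, 22}
|A + A| = 19

|A + A| = 19


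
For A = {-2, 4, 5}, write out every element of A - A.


A - A = {a - a' : a, a' ∈ A}.
Compute a - a' for each ordered pair (a, a'):
a = -2: -2--2=0, -2-4=-6, -2-5=-7
a = 4: 4--2=6, 4-4=0, 4-5=-1
a = 5: 5--2=7, 5-4=1, 5-5=0
Collecting distinct values (and noting 0 appears from a-a):
A - A = {-7, -6, -1, 0, 1, 6, 7}
|A - A| = 7

A - A = {-7, -6, -1, 0, 1, 6, 7}


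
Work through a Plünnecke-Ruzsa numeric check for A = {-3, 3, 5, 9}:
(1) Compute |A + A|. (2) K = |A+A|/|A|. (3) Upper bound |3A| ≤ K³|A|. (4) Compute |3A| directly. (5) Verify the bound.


|A| = 4.
Step 1: Compute A + A by enumerating all 16 pairs.
A + A = {-6, 0, 2, 6, 8, 10, 12, 14, 18}, so |A + A| = 9.
Step 2: Doubling constant K = |A + A|/|A| = 9/4 = 9/4 ≈ 2.2500.
Step 3: Plünnecke-Ruzsa gives |3A| ≤ K³·|A| = (2.2500)³ · 4 ≈ 45.5625.
Step 4: Compute 3A = A + A + A directly by enumerating all triples (a,b,c) ∈ A³; |3A| = 15.
Step 5: Check 15 ≤ 45.5625? Yes ✓.

K = 9/4, Plünnecke-Ruzsa bound K³|A| ≈ 45.5625, |3A| = 15, inequality holds.


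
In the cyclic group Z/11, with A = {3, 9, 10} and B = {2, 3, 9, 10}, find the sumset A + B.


Work in Z/11Z: reduce every sum a + b modulo 11.
Enumerate all 12 pairs:
a = 3: 3+2=5, 3+3=6, 3+9=1, 3+10=2
a = 9: 9+2=0, 9+3=1, 9+9=7, 9+10=8
a = 10: 10+2=1, 10+3=2, 10+9=8, 10+10=9
Distinct residues collected: {0, 1, 2, 5, 6, 7, 8, 9}
|A + B| = 8 (out of 11 total residues).

A + B = {0, 1, 2, 5, 6, 7, 8, 9}


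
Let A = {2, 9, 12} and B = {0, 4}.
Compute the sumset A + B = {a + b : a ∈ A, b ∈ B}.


A + B = {a + b : a ∈ A, b ∈ B}.
Enumerate all |A|·|B| = 3·2 = 6 pairs (a, b) and collect distinct sums.
a = 2: 2+0=2, 2+4=6
a = 9: 9+0=9, 9+4=13
a = 12: 12+0=12, 12+4=16
Collecting distinct sums: A + B = {2, 6, 9, 12, 13, 16}
|A + B| = 6

A + B = {2, 6, 9, 12, 13, 16}


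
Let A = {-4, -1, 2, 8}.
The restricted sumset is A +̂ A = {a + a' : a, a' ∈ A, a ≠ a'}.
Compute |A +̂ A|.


Restricted sumset: A +̂ A = {a + a' : a ∈ A, a' ∈ A, a ≠ a'}.
Equivalently, take A + A and drop any sum 2a that is achievable ONLY as a + a for a ∈ A (i.e. sums representable only with equal summands).
Enumerate pairs (a, a') with a < a' (symmetric, so each unordered pair gives one sum; this covers all a ≠ a'):
  -4 + -1 = -5
  -4 + 2 = -2
  -4 + 8 = 4
  -1 + 2 = 1
  -1 + 8 = 7
  2 + 8 = 10
Collected distinct sums: {-5, -2, 1, 4, 7, 10}
|A +̂ A| = 6
(Reference bound: |A +̂ A| ≥ 2|A| - 3 for |A| ≥ 2, with |A| = 4 giving ≥ 5.)

|A +̂ A| = 6


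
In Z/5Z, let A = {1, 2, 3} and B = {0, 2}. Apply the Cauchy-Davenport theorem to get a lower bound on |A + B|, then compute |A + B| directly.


Cauchy-Davenport: |A + B| ≥ min(p, |A| + |B| - 1) for A, B nonempty in Z/pZ.
|A| = 3, |B| = 2, p = 5.
CD lower bound = min(5, 3 + 2 - 1) = min(5, 4) = 4.
Compute A + B mod 5 directly:
a = 1: 1+0=1, 1+2=3
a = 2: 2+0=2, 2+2=4
a = 3: 3+0=3, 3+2=0
A + B = {0, 1, 2, 3, 4}, so |A + B| = 5.
Verify: 5 ≥ 4? Yes ✓.

CD lower bound = 4, actual |A + B| = 5.


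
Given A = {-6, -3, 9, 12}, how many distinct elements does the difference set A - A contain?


A - A = {a - a' : a, a' ∈ A}; |A| = 4.
Bounds: 2|A|-1 ≤ |A - A| ≤ |A|² - |A| + 1, i.e. 7 ≤ |A - A| ≤ 13.
Note: 0 ∈ A - A always (from a - a). The set is symmetric: if d ∈ A - A then -d ∈ A - A.
Enumerate nonzero differences d = a - a' with a > a' (then include -d):
Positive differences: {3, 12, 15, 18}
Full difference set: {0} ∪ (positive diffs) ∪ (negative diffs).
|A - A| = 1 + 2·4 = 9 (matches direct enumeration: 9).

|A - A| = 9


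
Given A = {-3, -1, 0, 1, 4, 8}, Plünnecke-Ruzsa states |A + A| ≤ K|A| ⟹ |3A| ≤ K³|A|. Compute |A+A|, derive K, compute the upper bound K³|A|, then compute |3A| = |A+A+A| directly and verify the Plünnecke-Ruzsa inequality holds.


|A| = 6.
Step 1: Compute A + A by enumerating all 36 pairs.
A + A = {-6, -4, -3, -2, -1, 0, 1, 2, 3, 4, 5, 7, 8, 9, 12, 16}, so |A + A| = 16.
Step 2: Doubling constant K = |A + A|/|A| = 16/6 = 16/6 ≈ 2.6667.
Step 3: Plünnecke-Ruzsa gives |3A| ≤ K³·|A| = (2.6667)³ · 6 ≈ 113.7778.
Step 4: Compute 3A = A + A + A directly by enumerating all triples (a,b,c) ∈ A³; |3A| = 27.
Step 5: Check 27 ≤ 113.7778? Yes ✓.

K = 16/6, Plünnecke-Ruzsa bound K³|A| ≈ 113.7778, |3A| = 27, inequality holds.


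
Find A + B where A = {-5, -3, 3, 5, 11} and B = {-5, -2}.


A + B = {a + b : a ∈ A, b ∈ B}.
Enumerate all |A|·|B| = 5·2 = 10 pairs (a, b) and collect distinct sums.
a = -5: -5+-5=-10, -5+-2=-7
a = -3: -3+-5=-8, -3+-2=-5
a = 3: 3+-5=-2, 3+-2=1
a = 5: 5+-5=0, 5+-2=3
a = 11: 11+-5=6, 11+-2=9
Collecting distinct sums: A + B = {-10, -8, -7, -5, -2, 0, 1, 3, 6, 9}
|A + B| = 10

A + B = {-10, -8, -7, -5, -2, 0, 1, 3, 6, 9}


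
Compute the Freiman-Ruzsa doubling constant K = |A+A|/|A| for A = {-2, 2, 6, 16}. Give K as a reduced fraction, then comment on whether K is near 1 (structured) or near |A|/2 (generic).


|A| = 4.
Compute A + A by enumerating all 16 pairs.
A + A = {-4, 0, 4, 8, 12, 14, 18, 22, 32}, so |A + A| = 9.
K = |A + A| / |A| = 9/4 (already in lowest terms) ≈ 2.2500.
Reference: AP of size 4 gives K = 7/4 ≈ 1.7500; a fully generic set of size 4 gives K ≈ 2.5000.

|A| = 4, |A + A| = 9, K = 9/4.


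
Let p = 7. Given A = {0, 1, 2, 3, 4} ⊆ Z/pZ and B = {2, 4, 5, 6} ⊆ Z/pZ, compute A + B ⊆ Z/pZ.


Work in Z/7Z: reduce every sum a + b modulo 7.
Enumerate all 20 pairs:
a = 0: 0+2=2, 0+4=4, 0+5=5, 0+6=6
a = 1: 1+2=3, 1+4=5, 1+5=6, 1+6=0
a = 2: 2+2=4, 2+4=6, 2+5=0, 2+6=1
a = 3: 3+2=5, 3+4=0, 3+5=1, 3+6=2
a = 4: 4+2=6, 4+4=1, 4+5=2, 4+6=3
Distinct residues collected: {0, 1, 2, 3, 4, 5, 6}
|A + B| = 7 (out of 7 total residues).

A + B = {0, 1, 2, 3, 4, 5, 6}


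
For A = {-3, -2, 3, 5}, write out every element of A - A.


A - A = {a - a' : a, a' ∈ A}.
Compute a - a' for each ordered pair (a, a'):
a = -3: -3--3=0, -3--2=-1, -3-3=-6, -3-5=-8
a = -2: -2--3=1, -2--2=0, -2-3=-5, -2-5=-7
a = 3: 3--3=6, 3--2=5, 3-3=0, 3-5=-2
a = 5: 5--3=8, 5--2=7, 5-3=2, 5-5=0
Collecting distinct values (and noting 0 appears from a-a):
A - A = {-8, -7, -6, -5, -2, -1, 0, 1, 2, 5, 6, 7, 8}
|A - A| = 13

A - A = {-8, -7, -6, -5, -2, -1, 0, 1, 2, 5, 6, 7, 8}


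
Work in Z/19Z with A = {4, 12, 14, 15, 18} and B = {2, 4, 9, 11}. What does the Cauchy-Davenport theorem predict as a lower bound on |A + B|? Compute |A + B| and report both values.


Cauchy-Davenport: |A + B| ≥ min(p, |A| + |B| - 1) for A, B nonempty in Z/pZ.
|A| = 5, |B| = 4, p = 19.
CD lower bound = min(19, 5 + 4 - 1) = min(19, 8) = 8.
Compute A + B mod 19 directly:
a = 4: 4+2=6, 4+4=8, 4+9=13, 4+11=15
a = 12: 12+2=14, 12+4=16, 12+9=2, 12+11=4
a = 14: 14+2=16, 14+4=18, 14+9=4, 14+11=6
a = 15: 15+2=17, 15+4=0, 15+9=5, 15+11=7
a = 18: 18+2=1, 18+4=3, 18+9=8, 18+11=10
A + B = {0, 1, 2, 3, 4, 5, 6, 7, 8, 10, 13, 14, 15, 16, 17, 18}, so |A + B| = 16.
Verify: 16 ≥ 8? Yes ✓.

CD lower bound = 8, actual |A + B| = 16.


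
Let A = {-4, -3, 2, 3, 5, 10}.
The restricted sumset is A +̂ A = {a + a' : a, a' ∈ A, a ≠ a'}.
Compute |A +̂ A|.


Restricted sumset: A +̂ A = {a + a' : a ∈ A, a' ∈ A, a ≠ a'}.
Equivalently, take A + A and drop any sum 2a that is achievable ONLY as a + a for a ∈ A (i.e. sums representable only with equal summands).
Enumerate pairs (a, a') with a < a' (symmetric, so each unordered pair gives one sum; this covers all a ≠ a'):
  -4 + -3 = -7
  -4 + 2 = -2
  -4 + 3 = -1
  -4 + 5 = 1
  -4 + 10 = 6
  -3 + 2 = -1
  -3 + 3 = 0
  -3 + 5 = 2
  -3 + 10 = 7
  2 + 3 = 5
  2 + 5 = 7
  2 + 10 = 12
  3 + 5 = 8
  3 + 10 = 13
  5 + 10 = 15
Collected distinct sums: {-7, -2, -1, 0, 1, 2, 5, 6, 7, 8, 12, 13, 15}
|A +̂ A| = 13
(Reference bound: |A +̂ A| ≥ 2|A| - 3 for |A| ≥ 2, with |A| = 6 giving ≥ 9.)

|A +̂ A| = 13


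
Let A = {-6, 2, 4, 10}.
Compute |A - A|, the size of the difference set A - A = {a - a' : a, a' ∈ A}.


A - A = {a - a' : a, a' ∈ A}; |A| = 4.
Bounds: 2|A|-1 ≤ |A - A| ≤ |A|² - |A| + 1, i.e. 7 ≤ |A - A| ≤ 13.
Note: 0 ∈ A - A always (from a - a). The set is symmetric: if d ∈ A - A then -d ∈ A - A.
Enumerate nonzero differences d = a - a' with a > a' (then include -d):
Positive differences: {2, 6, 8, 10, 16}
Full difference set: {0} ∪ (positive diffs) ∪ (negative diffs).
|A - A| = 1 + 2·5 = 11 (matches direct enumeration: 11).

|A - A| = 11


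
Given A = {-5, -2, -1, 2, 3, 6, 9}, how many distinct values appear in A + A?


A + A = {a + a' : a, a' ∈ A}; |A| = 7.
General bounds: 2|A| - 1 ≤ |A + A| ≤ |A|(|A|+1)/2, i.e. 13 ≤ |A + A| ≤ 28.
Lower bound 2|A|-1 is attained iff A is an arithmetic progression.
Enumerate sums a + a' for a ≤ a' (symmetric, so this suffices):
a = -5: -5+-5=-10, -5+-2=-7, -5+-1=-6, -5+2=-3, -5+3=-2, -5+6=1, -5+9=4
a = -2: -2+-2=-4, -2+-1=-3, -2+2=0, -2+3=1, -2+6=4, -2+9=7
a = -1: -1+-1=-2, -1+2=1, -1+3=2, -1+6=5, -1+9=8
a = 2: 2+2=4, 2+3=5, 2+6=8, 2+9=11
a = 3: 3+3=6, 3+6=9, 3+9=12
a = 6: 6+6=12, 6+9=15
a = 9: 9+9=18
Distinct sums: {-10, -7, -6, -4, -3, -2, 0, 1, 2, 4, 5, 6, 7, 8, 9, 11, 12, 15, 18}
|A + A| = 19

|A + A| = 19


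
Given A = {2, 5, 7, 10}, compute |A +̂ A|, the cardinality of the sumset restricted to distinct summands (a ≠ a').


Restricted sumset: A +̂ A = {a + a' : a ∈ A, a' ∈ A, a ≠ a'}.
Equivalently, take A + A and drop any sum 2a that is achievable ONLY as a + a for a ∈ A (i.e. sums representable only with equal summands).
Enumerate pairs (a, a') with a < a' (symmetric, so each unordered pair gives one sum; this covers all a ≠ a'):
  2 + 5 = 7
  2 + 7 = 9
  2 + 10 = 12
  5 + 7 = 12
  5 + 10 = 15
  7 + 10 = 17
Collected distinct sums: {7, 9, 12, 15, 17}
|A +̂ A| = 5
(Reference bound: |A +̂ A| ≥ 2|A| - 3 for |A| ≥ 2, with |A| = 4 giving ≥ 5.)

|A +̂ A| = 5


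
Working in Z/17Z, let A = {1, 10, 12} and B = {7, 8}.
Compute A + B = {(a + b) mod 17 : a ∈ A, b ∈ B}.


Work in Z/17Z: reduce every sum a + b modulo 17.
Enumerate all 6 pairs:
a = 1: 1+7=8, 1+8=9
a = 10: 10+7=0, 10+8=1
a = 12: 12+7=2, 12+8=3
Distinct residues collected: {0, 1, 2, 3, 8, 9}
|A + B| = 6 (out of 17 total residues).

A + B = {0, 1, 2, 3, 8, 9}


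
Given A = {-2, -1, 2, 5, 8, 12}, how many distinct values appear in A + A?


A + A = {a + a' : a, a' ∈ A}; |A| = 6.
General bounds: 2|A| - 1 ≤ |A + A| ≤ |A|(|A|+1)/2, i.e. 11 ≤ |A + A| ≤ 21.
Lower bound 2|A|-1 is attained iff A is an arithmetic progression.
Enumerate sums a + a' for a ≤ a' (symmetric, so this suffices):
a = -2: -2+-2=-4, -2+-1=-3, -2+2=0, -2+5=3, -2+8=6, -2+12=10
a = -1: -1+-1=-2, -1+2=1, -1+5=4, -1+8=7, -1+12=11
a = 2: 2+2=4, 2+5=7, 2+8=10, 2+12=14
a = 5: 5+5=10, 5+8=13, 5+12=17
a = 8: 8+8=16, 8+12=20
a = 12: 12+12=24
Distinct sums: {-4, -3, -2, 0, 1, 3, 4, 6, 7, 10, 11, 13, 14, 16, 17, 20, 24}
|A + A| = 17

|A + A| = 17


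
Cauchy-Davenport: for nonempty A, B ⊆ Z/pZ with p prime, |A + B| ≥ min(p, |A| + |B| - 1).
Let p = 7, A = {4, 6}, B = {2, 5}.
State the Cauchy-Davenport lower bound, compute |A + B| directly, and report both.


Cauchy-Davenport: |A + B| ≥ min(p, |A| + |B| - 1) for A, B nonempty in Z/pZ.
|A| = 2, |B| = 2, p = 7.
CD lower bound = min(7, 2 + 2 - 1) = min(7, 3) = 3.
Compute A + B mod 7 directly:
a = 4: 4+2=6, 4+5=2
a = 6: 6+2=1, 6+5=4
A + B = {1, 2, 4, 6}, so |A + B| = 4.
Verify: 4 ≥ 3? Yes ✓.

CD lower bound = 3, actual |A + B| = 4.


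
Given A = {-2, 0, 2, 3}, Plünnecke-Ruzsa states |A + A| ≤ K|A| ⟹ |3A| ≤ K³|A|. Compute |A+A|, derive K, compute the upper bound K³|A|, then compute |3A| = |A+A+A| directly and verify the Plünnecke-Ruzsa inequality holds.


|A| = 4.
Step 1: Compute A + A by enumerating all 16 pairs.
A + A = {-4, -2, 0, 1, 2, 3, 4, 5, 6}, so |A + A| = 9.
Step 2: Doubling constant K = |A + A|/|A| = 9/4 = 9/4 ≈ 2.2500.
Step 3: Plünnecke-Ruzsa gives |3A| ≤ K³·|A| = (2.2500)³ · 4 ≈ 45.5625.
Step 4: Compute 3A = A + A + A directly by enumerating all triples (a,b,c) ∈ A³; |3A| = 14.
Step 5: Check 14 ≤ 45.5625? Yes ✓.

K = 9/4, Plünnecke-Ruzsa bound K³|A| ≈ 45.5625, |3A| = 14, inequality holds.


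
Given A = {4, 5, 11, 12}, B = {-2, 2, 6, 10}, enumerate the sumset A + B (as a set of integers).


A + B = {a + b : a ∈ A, b ∈ B}.
Enumerate all |A|·|B| = 4·4 = 16 pairs (a, b) and collect distinct sums.
a = 4: 4+-2=2, 4+2=6, 4+6=10, 4+10=14
a = 5: 5+-2=3, 5+2=7, 5+6=11, 5+10=15
a = 11: 11+-2=9, 11+2=13, 11+6=17, 11+10=21
a = 12: 12+-2=10, 12+2=14, 12+6=18, 12+10=22
Collecting distinct sums: A + B = {2, 3, 6, 7, 9, 10, 11, 13, 14, 15, 17, 18, 21, 22}
|A + B| = 14

A + B = {2, 3, 6, 7, 9, 10, 11, 13, 14, 15, 17, 18, 21, 22}


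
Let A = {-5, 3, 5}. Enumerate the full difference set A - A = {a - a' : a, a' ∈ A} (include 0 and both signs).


A - A = {a - a' : a, a' ∈ A}.
Compute a - a' for each ordered pair (a, a'):
a = -5: -5--5=0, -5-3=-8, -5-5=-10
a = 3: 3--5=8, 3-3=0, 3-5=-2
a = 5: 5--5=10, 5-3=2, 5-5=0
Collecting distinct values (and noting 0 appears from a-a):
A - A = {-10, -8, -2, 0, 2, 8, 10}
|A - A| = 7

A - A = {-10, -8, -2, 0, 2, 8, 10}


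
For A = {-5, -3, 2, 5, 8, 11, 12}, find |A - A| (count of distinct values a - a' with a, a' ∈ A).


A - A = {a - a' : a, a' ∈ A}; |A| = 7.
Bounds: 2|A|-1 ≤ |A - A| ≤ |A|² - |A| + 1, i.e. 13 ≤ |A - A| ≤ 43.
Note: 0 ∈ A - A always (from a - a). The set is symmetric: if d ∈ A - A then -d ∈ A - A.
Enumerate nonzero differences d = a - a' with a > a' (then include -d):
Positive differences: {1, 2, 3, 4, 5, 6, 7, 8, 9, 10, 11, 13, 14, 15, 16, 17}
Full difference set: {0} ∪ (positive diffs) ∪ (negative diffs).
|A - A| = 1 + 2·16 = 33 (matches direct enumeration: 33).

|A - A| = 33


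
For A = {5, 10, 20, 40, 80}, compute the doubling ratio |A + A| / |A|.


|A| = 5.
Compute A + A by enumerating all 25 pairs.
A + A = {10, 15, 20, 25, 30, 40, 45, 50, 60, 80, 85, 90, 100, 120, 160}, so |A + A| = 15.
K = |A + A| / |A| = 15/5 = 3/1 ≈ 3.0000.
Reference: AP of size 5 gives K = 9/5 ≈ 1.8000; a fully generic set of size 5 gives K ≈ 3.0000.

|A| = 5, |A + A| = 15, K = 15/5 = 3/1.


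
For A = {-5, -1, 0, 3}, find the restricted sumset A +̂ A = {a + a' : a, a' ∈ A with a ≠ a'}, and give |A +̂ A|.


Restricted sumset: A +̂ A = {a + a' : a ∈ A, a' ∈ A, a ≠ a'}.
Equivalently, take A + A and drop any sum 2a that is achievable ONLY as a + a for a ∈ A (i.e. sums representable only with equal summands).
Enumerate pairs (a, a') with a < a' (symmetric, so each unordered pair gives one sum; this covers all a ≠ a'):
  -5 + -1 = -6
  -5 + 0 = -5
  -5 + 3 = -2
  -1 + 0 = -1
  -1 + 3 = 2
  0 + 3 = 3
Collected distinct sums: {-6, -5, -2, -1, 2, 3}
|A +̂ A| = 6
(Reference bound: |A +̂ A| ≥ 2|A| - 3 for |A| ≥ 2, with |A| = 4 giving ≥ 5.)

|A +̂ A| = 6


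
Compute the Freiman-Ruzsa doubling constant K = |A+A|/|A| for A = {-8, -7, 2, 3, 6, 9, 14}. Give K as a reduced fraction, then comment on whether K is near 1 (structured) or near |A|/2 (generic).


|A| = 7.
Compute A + A by enumerating all 49 pairs.
A + A = {-16, -15, -14, -6, -5, -4, -2, -1, 1, 2, 4, 5, 6, 7, 8, 9, 11, 12, 15, 16, 17, 18, 20, 23, 28}, so |A + A| = 25.
K = |A + A| / |A| = 25/7 (already in lowest terms) ≈ 3.5714.
Reference: AP of size 7 gives K = 13/7 ≈ 1.8571; a fully generic set of size 7 gives K ≈ 4.0000.

|A| = 7, |A + A| = 25, K = 25/7.


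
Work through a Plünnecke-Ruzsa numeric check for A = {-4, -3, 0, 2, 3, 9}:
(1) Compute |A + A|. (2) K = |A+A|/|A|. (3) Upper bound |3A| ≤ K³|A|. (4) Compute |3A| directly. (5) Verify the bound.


|A| = 6.
Step 1: Compute A + A by enumerating all 36 pairs.
A + A = {-8, -7, -6, -4, -3, -2, -1, 0, 2, 3, 4, 5, 6, 9, 11, 12, 18}, so |A + A| = 17.
Step 2: Doubling constant K = |A + A|/|A| = 17/6 = 17/6 ≈ 2.8333.
Step 3: Plünnecke-Ruzsa gives |3A| ≤ K³·|A| = (2.8333)³ · 6 ≈ 136.4722.
Step 4: Compute 3A = A + A + A directly by enumerating all triples (a,b,c) ∈ A³; |3A| = 31.
Step 5: Check 31 ≤ 136.4722? Yes ✓.

K = 17/6, Plünnecke-Ruzsa bound K³|A| ≈ 136.4722, |3A| = 31, inequality holds.


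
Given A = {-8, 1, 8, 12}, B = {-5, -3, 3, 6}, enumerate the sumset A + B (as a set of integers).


A + B = {a + b : a ∈ A, b ∈ B}.
Enumerate all |A|·|B| = 4·4 = 16 pairs (a, b) and collect distinct sums.
a = -8: -8+-5=-13, -8+-3=-11, -8+3=-5, -8+6=-2
a = 1: 1+-5=-4, 1+-3=-2, 1+3=4, 1+6=7
a = 8: 8+-5=3, 8+-3=5, 8+3=11, 8+6=14
a = 12: 12+-5=7, 12+-3=9, 12+3=15, 12+6=18
Collecting distinct sums: A + B = {-13, -11, -5, -4, -2, 3, 4, 5, 7, 9, 11, 14, 15, 18}
|A + B| = 14

A + B = {-13, -11, -5, -4, -2, 3, 4, 5, 7, 9, 11, 14, 15, 18}


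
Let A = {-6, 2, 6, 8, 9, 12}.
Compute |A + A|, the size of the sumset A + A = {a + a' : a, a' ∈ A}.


A + A = {a + a' : a, a' ∈ A}; |A| = 6.
General bounds: 2|A| - 1 ≤ |A + A| ≤ |A|(|A|+1)/2, i.e. 11 ≤ |A + A| ≤ 21.
Lower bound 2|A|-1 is attained iff A is an arithmetic progression.
Enumerate sums a + a' for a ≤ a' (symmetric, so this suffices):
a = -6: -6+-6=-12, -6+2=-4, -6+6=0, -6+8=2, -6+9=3, -6+12=6
a = 2: 2+2=4, 2+6=8, 2+8=10, 2+9=11, 2+12=14
a = 6: 6+6=12, 6+8=14, 6+9=15, 6+12=18
a = 8: 8+8=16, 8+9=17, 8+12=20
a = 9: 9+9=18, 9+12=21
a = 12: 12+12=24
Distinct sums: {-12, -4, 0, 2, 3, 4, 6, 8, 10, 11, 12, 14, 15, 16, 17, 18, 20, 21, 24}
|A + A| = 19

|A + A| = 19


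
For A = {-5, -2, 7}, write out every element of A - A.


A - A = {a - a' : a, a' ∈ A}.
Compute a - a' for each ordered pair (a, a'):
a = -5: -5--5=0, -5--2=-3, -5-7=-12
a = -2: -2--5=3, -2--2=0, -2-7=-9
a = 7: 7--5=12, 7--2=9, 7-7=0
Collecting distinct values (and noting 0 appears from a-a):
A - A = {-12, -9, -3, 0, 3, 9, 12}
|A - A| = 7

A - A = {-12, -9, -3, 0, 3, 9, 12}


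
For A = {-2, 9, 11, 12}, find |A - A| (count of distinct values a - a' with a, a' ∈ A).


A - A = {a - a' : a, a' ∈ A}; |A| = 4.
Bounds: 2|A|-1 ≤ |A - A| ≤ |A|² - |A| + 1, i.e. 7 ≤ |A - A| ≤ 13.
Note: 0 ∈ A - A always (from a - a). The set is symmetric: if d ∈ A - A then -d ∈ A - A.
Enumerate nonzero differences d = a - a' with a > a' (then include -d):
Positive differences: {1, 2, 3, 11, 13, 14}
Full difference set: {0} ∪ (positive diffs) ∪ (negative diffs).
|A - A| = 1 + 2·6 = 13 (matches direct enumeration: 13).

|A - A| = 13


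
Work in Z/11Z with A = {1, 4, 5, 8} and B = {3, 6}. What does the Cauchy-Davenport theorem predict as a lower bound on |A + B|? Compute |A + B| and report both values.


Cauchy-Davenport: |A + B| ≥ min(p, |A| + |B| - 1) for A, B nonempty in Z/pZ.
|A| = 4, |B| = 2, p = 11.
CD lower bound = min(11, 4 + 2 - 1) = min(11, 5) = 5.
Compute A + B mod 11 directly:
a = 1: 1+3=4, 1+6=7
a = 4: 4+3=7, 4+6=10
a = 5: 5+3=8, 5+6=0
a = 8: 8+3=0, 8+6=3
A + B = {0, 3, 4, 7, 8, 10}, so |A + B| = 6.
Verify: 6 ≥ 5? Yes ✓.

CD lower bound = 5, actual |A + B| = 6.


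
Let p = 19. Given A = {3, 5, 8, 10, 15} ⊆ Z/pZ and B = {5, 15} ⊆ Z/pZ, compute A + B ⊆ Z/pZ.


Work in Z/19Z: reduce every sum a + b modulo 19.
Enumerate all 10 pairs:
a = 3: 3+5=8, 3+15=18
a = 5: 5+5=10, 5+15=1
a = 8: 8+5=13, 8+15=4
a = 10: 10+5=15, 10+15=6
a = 15: 15+5=1, 15+15=11
Distinct residues collected: {1, 4, 6, 8, 10, 11, 13, 15, 18}
|A + B| = 9 (out of 19 total residues).

A + B = {1, 4, 6, 8, 10, 11, 13, 15, 18}


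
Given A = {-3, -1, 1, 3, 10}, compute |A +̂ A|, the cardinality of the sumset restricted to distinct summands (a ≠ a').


Restricted sumset: A +̂ A = {a + a' : a ∈ A, a' ∈ A, a ≠ a'}.
Equivalently, take A + A and drop any sum 2a that is achievable ONLY as a + a for a ∈ A (i.e. sums representable only with equal summands).
Enumerate pairs (a, a') with a < a' (symmetric, so each unordered pair gives one sum; this covers all a ≠ a'):
  -3 + -1 = -4
  -3 + 1 = -2
  -3 + 3 = 0
  -3 + 10 = 7
  -1 + 1 = 0
  -1 + 3 = 2
  -1 + 10 = 9
  1 + 3 = 4
  1 + 10 = 11
  3 + 10 = 13
Collected distinct sums: {-4, -2, 0, 2, 4, 7, 9, 11, 13}
|A +̂ A| = 9
(Reference bound: |A +̂ A| ≥ 2|A| - 3 for |A| ≥ 2, with |A| = 5 giving ≥ 7.)

|A +̂ A| = 9


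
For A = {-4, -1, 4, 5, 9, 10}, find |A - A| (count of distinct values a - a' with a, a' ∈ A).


A - A = {a - a' : a, a' ∈ A}; |A| = 6.
Bounds: 2|A|-1 ≤ |A - A| ≤ |A|² - |A| + 1, i.e. 11 ≤ |A - A| ≤ 31.
Note: 0 ∈ A - A always (from a - a). The set is symmetric: if d ∈ A - A then -d ∈ A - A.
Enumerate nonzero differences d = a - a' with a > a' (then include -d):
Positive differences: {1, 3, 4, 5, 6, 8, 9, 10, 11, 13, 14}
Full difference set: {0} ∪ (positive diffs) ∪ (negative diffs).
|A - A| = 1 + 2·11 = 23 (matches direct enumeration: 23).

|A - A| = 23


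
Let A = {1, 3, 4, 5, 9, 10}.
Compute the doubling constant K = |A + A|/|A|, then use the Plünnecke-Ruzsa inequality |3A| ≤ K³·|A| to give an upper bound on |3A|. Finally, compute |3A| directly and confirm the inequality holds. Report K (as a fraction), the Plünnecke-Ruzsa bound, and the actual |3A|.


|A| = 6.
Step 1: Compute A + A by enumerating all 36 pairs.
A + A = {2, 4, 5, 6, 7, 8, 9, 10, 11, 12, 13, 14, 15, 18, 19, 20}, so |A + A| = 16.
Step 2: Doubling constant K = |A + A|/|A| = 16/6 = 16/6 ≈ 2.6667.
Step 3: Plünnecke-Ruzsa gives |3A| ≤ K³·|A| = (2.6667)³ · 6 ≈ 113.7778.
Step 4: Compute 3A = A + A + A directly by enumerating all triples (a,b,c) ∈ A³; |3A| = 26.
Step 5: Check 26 ≤ 113.7778? Yes ✓.

K = 16/6, Plünnecke-Ruzsa bound K³|A| ≈ 113.7778, |3A| = 26, inequality holds.


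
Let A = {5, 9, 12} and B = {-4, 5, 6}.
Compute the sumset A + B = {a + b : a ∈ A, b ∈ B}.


A + B = {a + b : a ∈ A, b ∈ B}.
Enumerate all |A|·|B| = 3·3 = 9 pairs (a, b) and collect distinct sums.
a = 5: 5+-4=1, 5+5=10, 5+6=11
a = 9: 9+-4=5, 9+5=14, 9+6=15
a = 12: 12+-4=8, 12+5=17, 12+6=18
Collecting distinct sums: A + B = {1, 5, 8, 10, 11, 14, 15, 17, 18}
|A + B| = 9

A + B = {1, 5, 8, 10, 11, 14, 15, 17, 18}


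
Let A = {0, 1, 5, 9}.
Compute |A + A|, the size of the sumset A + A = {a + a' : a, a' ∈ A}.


A + A = {a + a' : a, a' ∈ A}; |A| = 4.
General bounds: 2|A| - 1 ≤ |A + A| ≤ |A|(|A|+1)/2, i.e. 7 ≤ |A + A| ≤ 10.
Lower bound 2|A|-1 is attained iff A is an arithmetic progression.
Enumerate sums a + a' for a ≤ a' (symmetric, so this suffices):
a = 0: 0+0=0, 0+1=1, 0+5=5, 0+9=9
a = 1: 1+1=2, 1+5=6, 1+9=10
a = 5: 5+5=10, 5+9=14
a = 9: 9+9=18
Distinct sums: {0, 1, 2, 5, 6, 9, 10, 14, 18}
|A + A| = 9

|A + A| = 9


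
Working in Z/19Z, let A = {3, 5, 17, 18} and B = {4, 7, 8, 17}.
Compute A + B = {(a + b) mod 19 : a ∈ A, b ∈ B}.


Work in Z/19Z: reduce every sum a + b modulo 19.
Enumerate all 16 pairs:
a = 3: 3+4=7, 3+7=10, 3+8=11, 3+17=1
a = 5: 5+4=9, 5+7=12, 5+8=13, 5+17=3
a = 17: 17+4=2, 17+7=5, 17+8=6, 17+17=15
a = 18: 18+4=3, 18+7=6, 18+8=7, 18+17=16
Distinct residues collected: {1, 2, 3, 5, 6, 7, 9, 10, 11, 12, 13, 15, 16}
|A + B| = 13 (out of 19 total residues).

A + B = {1, 2, 3, 5, 6, 7, 9, 10, 11, 12, 13, 15, 16}


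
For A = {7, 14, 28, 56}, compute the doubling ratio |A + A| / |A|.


|A| = 4.
Compute A + A by enumerating all 16 pairs.
A + A = {14, 21, 28, 35, 42, 56, 63, 70, 84, 112}, so |A + A| = 10.
K = |A + A| / |A| = 10/4 = 5/2 ≈ 2.5000.
Reference: AP of size 4 gives K = 7/4 ≈ 1.7500; a fully generic set of size 4 gives K ≈ 2.5000.

|A| = 4, |A + A| = 10, K = 10/4 = 5/2.


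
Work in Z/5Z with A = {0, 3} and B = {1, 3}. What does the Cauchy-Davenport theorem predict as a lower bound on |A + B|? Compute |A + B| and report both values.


Cauchy-Davenport: |A + B| ≥ min(p, |A| + |B| - 1) for A, B nonempty in Z/pZ.
|A| = 2, |B| = 2, p = 5.
CD lower bound = min(5, 2 + 2 - 1) = min(5, 3) = 3.
Compute A + B mod 5 directly:
a = 0: 0+1=1, 0+3=3
a = 3: 3+1=4, 3+3=1
A + B = {1, 3, 4}, so |A + B| = 3.
Verify: 3 ≥ 3? Yes ✓.

CD lower bound = 3, actual |A + B| = 3.


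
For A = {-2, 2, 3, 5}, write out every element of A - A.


A - A = {a - a' : a, a' ∈ A}.
Compute a - a' for each ordered pair (a, a'):
a = -2: -2--2=0, -2-2=-4, -2-3=-5, -2-5=-7
a = 2: 2--2=4, 2-2=0, 2-3=-1, 2-5=-3
a = 3: 3--2=5, 3-2=1, 3-3=0, 3-5=-2
a = 5: 5--2=7, 5-2=3, 5-3=2, 5-5=0
Collecting distinct values (and noting 0 appears from a-a):
A - A = {-7, -5, -4, -3, -2, -1, 0, 1, 2, 3, 4, 5, 7}
|A - A| = 13

A - A = {-7, -5, -4, -3, -2, -1, 0, 1, 2, 3, 4, 5, 7}


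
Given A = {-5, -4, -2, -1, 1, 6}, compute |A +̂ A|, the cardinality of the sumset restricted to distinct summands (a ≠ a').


Restricted sumset: A +̂ A = {a + a' : a ∈ A, a' ∈ A, a ≠ a'}.
Equivalently, take A + A and drop any sum 2a that is achievable ONLY as a + a for a ∈ A (i.e. sums representable only with equal summands).
Enumerate pairs (a, a') with a < a' (symmetric, so each unordered pair gives one sum; this covers all a ≠ a'):
  -5 + -4 = -9
  -5 + -2 = -7
  -5 + -1 = -6
  -5 + 1 = -4
  -5 + 6 = 1
  -4 + -2 = -6
  -4 + -1 = -5
  -4 + 1 = -3
  -4 + 6 = 2
  -2 + -1 = -3
  -2 + 1 = -1
  -2 + 6 = 4
  -1 + 1 = 0
  -1 + 6 = 5
  1 + 6 = 7
Collected distinct sums: {-9, -7, -6, -5, -4, -3, -1, 0, 1, 2, 4, 5, 7}
|A +̂ A| = 13
(Reference bound: |A +̂ A| ≥ 2|A| - 3 for |A| ≥ 2, with |A| = 6 giving ≥ 9.)

|A +̂ A| = 13


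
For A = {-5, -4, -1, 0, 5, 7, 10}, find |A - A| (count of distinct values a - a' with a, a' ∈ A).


A - A = {a - a' : a, a' ∈ A}; |A| = 7.
Bounds: 2|A|-1 ≤ |A - A| ≤ |A|² - |A| + 1, i.e. 13 ≤ |A - A| ≤ 43.
Note: 0 ∈ A - A always (from a - a). The set is symmetric: if d ∈ A - A then -d ∈ A - A.
Enumerate nonzero differences d = a - a' with a > a' (then include -d):
Positive differences: {1, 2, 3, 4, 5, 6, 7, 8, 9, 10, 11, 12, 14, 15}
Full difference set: {0} ∪ (positive diffs) ∪ (negative diffs).
|A - A| = 1 + 2·14 = 29 (matches direct enumeration: 29).

|A - A| = 29


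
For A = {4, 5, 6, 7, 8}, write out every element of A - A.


A - A = {a - a' : a, a' ∈ A}.
Compute a - a' for each ordered pair (a, a'):
a = 4: 4-4=0, 4-5=-1, 4-6=-2, 4-7=-3, 4-8=-4
a = 5: 5-4=1, 5-5=0, 5-6=-1, 5-7=-2, 5-8=-3
a = 6: 6-4=2, 6-5=1, 6-6=0, 6-7=-1, 6-8=-2
a = 7: 7-4=3, 7-5=2, 7-6=1, 7-7=0, 7-8=-1
a = 8: 8-4=4, 8-5=3, 8-6=2, 8-7=1, 8-8=0
Collecting distinct values (and noting 0 appears from a-a):
A - A = {-4, -3, -2, -1, 0, 1, 2, 3, 4}
|A - A| = 9

A - A = {-4, -3, -2, -1, 0, 1, 2, 3, 4}


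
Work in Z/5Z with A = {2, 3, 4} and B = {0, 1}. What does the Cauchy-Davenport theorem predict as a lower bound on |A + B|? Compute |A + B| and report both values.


Cauchy-Davenport: |A + B| ≥ min(p, |A| + |B| - 1) for A, B nonempty in Z/pZ.
|A| = 3, |B| = 2, p = 5.
CD lower bound = min(5, 3 + 2 - 1) = min(5, 4) = 4.
Compute A + B mod 5 directly:
a = 2: 2+0=2, 2+1=3
a = 3: 3+0=3, 3+1=4
a = 4: 4+0=4, 4+1=0
A + B = {0, 2, 3, 4}, so |A + B| = 4.
Verify: 4 ≥ 4? Yes ✓.

CD lower bound = 4, actual |A + B| = 4.


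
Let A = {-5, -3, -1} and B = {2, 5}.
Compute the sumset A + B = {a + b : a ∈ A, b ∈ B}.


A + B = {a + b : a ∈ A, b ∈ B}.
Enumerate all |A|·|B| = 3·2 = 6 pairs (a, b) and collect distinct sums.
a = -5: -5+2=-3, -5+5=0
a = -3: -3+2=-1, -3+5=2
a = -1: -1+2=1, -1+5=4
Collecting distinct sums: A + B = {-3, -1, 0, 1, 2, 4}
|A + B| = 6

A + B = {-3, -1, 0, 1, 2, 4}


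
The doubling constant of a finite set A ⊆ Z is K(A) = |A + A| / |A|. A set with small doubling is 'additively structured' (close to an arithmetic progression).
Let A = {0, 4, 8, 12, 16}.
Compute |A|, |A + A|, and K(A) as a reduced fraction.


|A| = 5.
Compute A + A by enumerating all 25 pairs.
A + A = {0, 4, 8, 12, 16, 20, 24, 28, 32}, so |A + A| = 9.
K = |A + A| / |A| = 9/5 (already in lowest terms) ≈ 1.8000.
Reference: AP of size 5 gives K = 9/5 ≈ 1.8000; a fully generic set of size 5 gives K ≈ 3.0000.

|A| = 5, |A + A| = 9, K = 9/5.


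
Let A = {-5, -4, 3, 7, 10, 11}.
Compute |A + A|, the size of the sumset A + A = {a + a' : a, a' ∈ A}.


A + A = {a + a' : a, a' ∈ A}; |A| = 6.
General bounds: 2|A| - 1 ≤ |A + A| ≤ |A|(|A|+1)/2, i.e. 11 ≤ |A + A| ≤ 21.
Lower bound 2|A|-1 is attained iff A is an arithmetic progression.
Enumerate sums a + a' for a ≤ a' (symmetric, so this suffices):
a = -5: -5+-5=-10, -5+-4=-9, -5+3=-2, -5+7=2, -5+10=5, -5+11=6
a = -4: -4+-4=-8, -4+3=-1, -4+7=3, -4+10=6, -4+11=7
a = 3: 3+3=6, 3+7=10, 3+10=13, 3+11=14
a = 7: 7+7=14, 7+10=17, 7+11=18
a = 10: 10+10=20, 10+11=21
a = 11: 11+11=22
Distinct sums: {-10, -9, -8, -2, -1, 2, 3, 5, 6, 7, 10, 13, 14, 17, 18, 20, 21, 22}
|A + A| = 18

|A + A| = 18


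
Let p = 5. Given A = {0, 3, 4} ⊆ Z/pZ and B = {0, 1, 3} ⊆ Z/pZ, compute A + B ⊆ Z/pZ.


Work in Z/5Z: reduce every sum a + b modulo 5.
Enumerate all 9 pairs:
a = 0: 0+0=0, 0+1=1, 0+3=3
a = 3: 3+0=3, 3+1=4, 3+3=1
a = 4: 4+0=4, 4+1=0, 4+3=2
Distinct residues collected: {0, 1, 2, 3, 4}
|A + B| = 5 (out of 5 total residues).

A + B = {0, 1, 2, 3, 4}


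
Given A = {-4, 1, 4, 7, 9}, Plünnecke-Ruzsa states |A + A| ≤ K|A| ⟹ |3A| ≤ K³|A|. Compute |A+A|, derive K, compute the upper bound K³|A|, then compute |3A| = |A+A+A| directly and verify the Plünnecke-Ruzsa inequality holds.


|A| = 5.
Step 1: Compute A + A by enumerating all 25 pairs.
A + A = {-8, -3, 0, 2, 3, 5, 8, 10, 11, 13, 14, 16, 18}, so |A + A| = 13.
Step 2: Doubling constant K = |A + A|/|A| = 13/5 = 13/5 ≈ 2.6000.
Step 3: Plünnecke-Ruzsa gives |3A| ≤ K³·|A| = (2.6000)³ · 5 ≈ 87.8800.
Step 4: Compute 3A = A + A + A directly by enumerating all triples (a,b,c) ∈ A³; |3A| = 25.
Step 5: Check 25 ≤ 87.8800? Yes ✓.

K = 13/5, Plünnecke-Ruzsa bound K³|A| ≈ 87.8800, |3A| = 25, inequality holds.


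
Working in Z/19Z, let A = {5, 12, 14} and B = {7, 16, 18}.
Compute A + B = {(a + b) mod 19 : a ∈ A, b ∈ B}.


Work in Z/19Z: reduce every sum a + b modulo 19.
Enumerate all 9 pairs:
a = 5: 5+7=12, 5+16=2, 5+18=4
a = 12: 12+7=0, 12+16=9, 12+18=11
a = 14: 14+7=2, 14+16=11, 14+18=13
Distinct residues collected: {0, 2, 4, 9, 11, 12, 13}
|A + B| = 7 (out of 19 total residues).

A + B = {0, 2, 4, 9, 11, 12, 13}


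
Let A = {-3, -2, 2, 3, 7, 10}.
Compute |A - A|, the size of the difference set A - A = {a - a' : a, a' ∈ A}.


A - A = {a - a' : a, a' ∈ A}; |A| = 6.
Bounds: 2|A|-1 ≤ |A - A| ≤ |A|² - |A| + 1, i.e. 11 ≤ |A - A| ≤ 31.
Note: 0 ∈ A - A always (from a - a). The set is symmetric: if d ∈ A - A then -d ∈ A - A.
Enumerate nonzero differences d = a - a' with a > a' (then include -d):
Positive differences: {1, 3, 4, 5, 6, 7, 8, 9, 10, 12, 13}
Full difference set: {0} ∪ (positive diffs) ∪ (negative diffs).
|A - A| = 1 + 2·11 = 23 (matches direct enumeration: 23).

|A - A| = 23


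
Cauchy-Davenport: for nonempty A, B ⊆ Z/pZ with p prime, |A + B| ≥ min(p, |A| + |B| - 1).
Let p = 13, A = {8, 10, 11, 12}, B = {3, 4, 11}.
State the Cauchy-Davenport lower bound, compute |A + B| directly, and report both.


Cauchy-Davenport: |A + B| ≥ min(p, |A| + |B| - 1) for A, B nonempty in Z/pZ.
|A| = 4, |B| = 3, p = 13.
CD lower bound = min(13, 4 + 3 - 1) = min(13, 6) = 6.
Compute A + B mod 13 directly:
a = 8: 8+3=11, 8+4=12, 8+11=6
a = 10: 10+3=0, 10+4=1, 10+11=8
a = 11: 11+3=1, 11+4=2, 11+11=9
a = 12: 12+3=2, 12+4=3, 12+11=10
A + B = {0, 1, 2, 3, 6, 8, 9, 10, 11, 12}, so |A + B| = 10.
Verify: 10 ≥ 6? Yes ✓.

CD lower bound = 6, actual |A + B| = 10.


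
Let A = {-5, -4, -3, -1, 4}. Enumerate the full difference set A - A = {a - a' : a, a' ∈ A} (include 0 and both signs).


A - A = {a - a' : a, a' ∈ A}.
Compute a - a' for each ordered pair (a, a'):
a = -5: -5--5=0, -5--4=-1, -5--3=-2, -5--1=-4, -5-4=-9
a = -4: -4--5=1, -4--4=0, -4--3=-1, -4--1=-3, -4-4=-8
a = -3: -3--5=2, -3--4=1, -3--3=0, -3--1=-2, -3-4=-7
a = -1: -1--5=4, -1--4=3, -1--3=2, -1--1=0, -1-4=-5
a = 4: 4--5=9, 4--4=8, 4--3=7, 4--1=5, 4-4=0
Collecting distinct values (and noting 0 appears from a-a):
A - A = {-9, -8, -7, -5, -4, -3, -2, -1, 0, 1, 2, 3, 4, 5, 7, 8, 9}
|A - A| = 17

A - A = {-9, -8, -7, -5, -4, -3, -2, -1, 0, 1, 2, 3, 4, 5, 7, 8, 9}


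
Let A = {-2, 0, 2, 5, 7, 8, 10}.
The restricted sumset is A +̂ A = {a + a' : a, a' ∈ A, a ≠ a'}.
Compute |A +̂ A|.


Restricted sumset: A +̂ A = {a + a' : a ∈ A, a' ∈ A, a ≠ a'}.
Equivalently, take A + A and drop any sum 2a that is achievable ONLY as a + a for a ∈ A (i.e. sums representable only with equal summands).
Enumerate pairs (a, a') with a < a' (symmetric, so each unordered pair gives one sum; this covers all a ≠ a'):
  -2 + 0 = -2
  -2 + 2 = 0
  -2 + 5 = 3
  -2 + 7 = 5
  -2 + 8 = 6
  -2 + 10 = 8
  0 + 2 = 2
  0 + 5 = 5
  0 + 7 = 7
  0 + 8 = 8
  0 + 10 = 10
  2 + 5 = 7
  2 + 7 = 9
  2 + 8 = 10
  2 + 10 = 12
  5 + 7 = 12
  5 + 8 = 13
  5 + 10 = 15
  7 + 8 = 15
  7 + 10 = 17
  8 + 10 = 18
Collected distinct sums: {-2, 0, 2, 3, 5, 6, 7, 8, 9, 10, 12, 13, 15, 17, 18}
|A +̂ A| = 15
(Reference bound: |A +̂ A| ≥ 2|A| - 3 for |A| ≥ 2, with |A| = 7 giving ≥ 11.)

|A +̂ A| = 15


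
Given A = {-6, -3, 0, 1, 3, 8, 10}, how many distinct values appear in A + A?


A + A = {a + a' : a, a' ∈ A}; |A| = 7.
General bounds: 2|A| - 1 ≤ |A + A| ≤ |A|(|A|+1)/2, i.e. 13 ≤ |A + A| ≤ 28.
Lower bound 2|A|-1 is attained iff A is an arithmetic progression.
Enumerate sums a + a' for a ≤ a' (symmetric, so this suffices):
a = -6: -6+-6=-12, -6+-3=-9, -6+0=-6, -6+1=-5, -6+3=-3, -6+8=2, -6+10=4
a = -3: -3+-3=-6, -3+0=-3, -3+1=-2, -3+3=0, -3+8=5, -3+10=7
a = 0: 0+0=0, 0+1=1, 0+3=3, 0+8=8, 0+10=10
a = 1: 1+1=2, 1+3=4, 1+8=9, 1+10=11
a = 3: 3+3=6, 3+8=11, 3+10=13
a = 8: 8+8=16, 8+10=18
a = 10: 10+10=20
Distinct sums: {-12, -9, -6, -5, -3, -2, 0, 1, 2, 3, 4, 5, 6, 7, 8, 9, 10, 11, 13, 16, 18, 20}
|A + A| = 22

|A + A| = 22


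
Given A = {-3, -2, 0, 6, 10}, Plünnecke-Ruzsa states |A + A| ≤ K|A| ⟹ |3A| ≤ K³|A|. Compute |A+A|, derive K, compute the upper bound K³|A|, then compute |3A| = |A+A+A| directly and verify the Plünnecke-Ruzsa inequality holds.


|A| = 5.
Step 1: Compute A + A by enumerating all 25 pairs.
A + A = {-6, -5, -4, -3, -2, 0, 3, 4, 6, 7, 8, 10, 12, 16, 20}, so |A + A| = 15.
Step 2: Doubling constant K = |A + A|/|A| = 15/5 = 15/5 ≈ 3.0000.
Step 3: Plünnecke-Ruzsa gives |3A| ≤ K³·|A| = (3.0000)³ · 5 ≈ 135.0000.
Step 4: Compute 3A = A + A + A directly by enumerating all triples (a,b,c) ∈ A³; |3A| = 29.
Step 5: Check 29 ≤ 135.0000? Yes ✓.

K = 15/5, Plünnecke-Ruzsa bound K³|A| ≈ 135.0000, |3A| = 29, inequality holds.
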